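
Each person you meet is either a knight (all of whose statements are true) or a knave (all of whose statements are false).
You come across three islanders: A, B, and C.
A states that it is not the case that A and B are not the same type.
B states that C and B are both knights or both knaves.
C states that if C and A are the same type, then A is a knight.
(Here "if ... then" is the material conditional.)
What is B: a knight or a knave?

B is a knight.

Consistent assignments: {A=knight, B=knight, C=knight}; {A=knave, B=knight, C=knight}
In every consistent assignment, B is a knight.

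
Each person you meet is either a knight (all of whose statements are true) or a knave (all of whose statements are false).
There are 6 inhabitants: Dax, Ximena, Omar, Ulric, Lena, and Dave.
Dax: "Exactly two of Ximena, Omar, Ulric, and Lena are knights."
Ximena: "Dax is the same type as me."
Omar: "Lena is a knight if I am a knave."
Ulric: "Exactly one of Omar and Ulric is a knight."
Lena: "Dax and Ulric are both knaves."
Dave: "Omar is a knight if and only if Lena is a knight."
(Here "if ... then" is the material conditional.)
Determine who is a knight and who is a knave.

Dax is a knight, Ximena is a knight, Omar is a knave, Ulric is a knight, Lena is a knave, and Dave is a knight.

Dax is a knight, so "exactly two of Ximena, Omar, Ulric, and Lena are knights" must be true — and it is.
Ximena is a knight, and the claim "Dax is the same type as me" is indeed true.
As a knave, Omar's statement "Lena is a knight if I am a knave" should be false; it is.
Ulric (knight): "exactly one of Omar and Ulric is a knight" — true. ✓
Lena is a knave, and the claim "Dax and Ulric are both knaves" is indeed false.
Dave is a knight, and the claim "Omar is a knight if and only if Lena is a knight" is indeed true.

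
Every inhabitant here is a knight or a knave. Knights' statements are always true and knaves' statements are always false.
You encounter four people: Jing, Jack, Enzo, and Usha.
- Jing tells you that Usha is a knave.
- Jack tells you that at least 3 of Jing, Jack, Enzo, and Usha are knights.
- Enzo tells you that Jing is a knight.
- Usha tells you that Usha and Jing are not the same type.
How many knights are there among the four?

1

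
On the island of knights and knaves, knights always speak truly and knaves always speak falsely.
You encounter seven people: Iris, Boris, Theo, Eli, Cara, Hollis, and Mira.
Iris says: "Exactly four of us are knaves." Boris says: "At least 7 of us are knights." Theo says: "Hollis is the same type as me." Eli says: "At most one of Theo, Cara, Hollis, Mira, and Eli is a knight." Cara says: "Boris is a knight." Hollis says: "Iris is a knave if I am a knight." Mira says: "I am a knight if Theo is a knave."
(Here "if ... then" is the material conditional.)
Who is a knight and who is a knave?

Iris is a knave, Boris is a knave, Theo is a knave, Eli is a knave, Cara is a knave, Hollis is a knight, and Mira is a knight.

Iris is a knave, so "exactly four of us are knaves" must be false — and it is.
Boris (knave): "at least 7 of us are knights" — false. ✓
Since Theo is a knave, "Hollis is the same type as me" needs to be false, which holds.
Eli is a knave; "at most one of Theo, Cara, Hollis, Mira, and Eli is a knight" is false, as required.
As a knave, Cara's statement "Boris is a knight" should be false; it is.
As a knight, Hollis's statement "Iris is a knave if I am a knight" should be True; it is.
Mira is a knight, so "I am a knight if Theo is a knave" must be True — and it is.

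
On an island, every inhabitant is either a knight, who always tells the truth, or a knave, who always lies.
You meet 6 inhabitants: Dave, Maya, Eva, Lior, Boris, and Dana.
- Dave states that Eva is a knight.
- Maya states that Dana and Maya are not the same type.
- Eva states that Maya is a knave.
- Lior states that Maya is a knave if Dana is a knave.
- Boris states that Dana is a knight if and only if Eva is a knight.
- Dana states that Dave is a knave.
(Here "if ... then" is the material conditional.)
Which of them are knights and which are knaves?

Knights: Dave, Eva, and Lior. Knaves: Maya, Boris, and Dana.

Dave is a knight, and the claim "Eva is a knight" is indeed True.
Maya (knave): "Dana and Maya are not the same type" — false. ✓
Since Eva is a knight, "Maya is a knave" needs to be True, which holds.
Lior (knight): "Maya is a knave if Dana is a knave" — True. ✓
Boris (knave): "Dana is a knight if and only if Eva is a knight" — false. ✓
As a knave, Dana's statement "Dave is a knave" should be false; it is.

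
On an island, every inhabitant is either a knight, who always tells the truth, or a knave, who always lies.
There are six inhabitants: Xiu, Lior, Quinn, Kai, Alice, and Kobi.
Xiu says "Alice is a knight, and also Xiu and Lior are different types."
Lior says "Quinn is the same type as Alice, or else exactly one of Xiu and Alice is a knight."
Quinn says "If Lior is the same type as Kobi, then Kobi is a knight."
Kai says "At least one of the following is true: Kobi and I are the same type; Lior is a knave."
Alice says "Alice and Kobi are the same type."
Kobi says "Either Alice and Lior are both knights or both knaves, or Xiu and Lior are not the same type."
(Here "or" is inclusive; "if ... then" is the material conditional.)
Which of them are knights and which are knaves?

Xiu is a knave, Lior is a knave, Quinn is a knight, Kai is a knight, Alice is a knave, and Kobi is a knight.

As a knave, Xiu's statement "Alice is a knight, and also Xiu and Lior are different types" should be False; it is.
As a knave, Lior's statement "Quinn is the same type as Alice, or else exactly one of Xiu and Alice is a knight" should be False; it is.
Quinn (knight): "if Lior is the same type as Kobi, then Kobi is a knight" — True. ✓
As a knight, Kai's statement "at least one of the following is true: Kobi and I are the same type; Lior is a knave" should be True; it is.
Alice is a knave, and the claim "Alice and Kobi are the same type" is indeed False.
Since Kobi is a knight, "either Alice and Lior are both knights or both knaves, or Xiu and Lior are not the same type" needs to be True, which holds.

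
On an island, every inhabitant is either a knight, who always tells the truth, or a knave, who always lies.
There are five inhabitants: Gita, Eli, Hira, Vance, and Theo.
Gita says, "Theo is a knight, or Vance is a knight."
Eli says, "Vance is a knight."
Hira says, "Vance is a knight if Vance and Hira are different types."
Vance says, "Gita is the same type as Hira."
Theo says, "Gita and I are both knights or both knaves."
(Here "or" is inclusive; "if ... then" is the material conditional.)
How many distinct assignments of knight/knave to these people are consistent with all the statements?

2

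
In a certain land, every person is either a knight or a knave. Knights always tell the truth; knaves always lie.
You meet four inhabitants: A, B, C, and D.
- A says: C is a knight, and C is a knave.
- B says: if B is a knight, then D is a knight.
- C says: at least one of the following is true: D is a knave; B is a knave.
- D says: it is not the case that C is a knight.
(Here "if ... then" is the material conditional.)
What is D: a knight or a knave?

D is a knight.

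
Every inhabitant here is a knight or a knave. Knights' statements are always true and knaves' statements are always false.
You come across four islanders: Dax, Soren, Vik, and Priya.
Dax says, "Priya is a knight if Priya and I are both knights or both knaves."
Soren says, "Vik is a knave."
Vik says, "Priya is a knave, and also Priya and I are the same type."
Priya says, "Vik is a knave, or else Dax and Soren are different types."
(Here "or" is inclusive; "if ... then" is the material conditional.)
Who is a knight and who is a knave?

Knights: Dax, Soren, and Priya. Knaves: Vik.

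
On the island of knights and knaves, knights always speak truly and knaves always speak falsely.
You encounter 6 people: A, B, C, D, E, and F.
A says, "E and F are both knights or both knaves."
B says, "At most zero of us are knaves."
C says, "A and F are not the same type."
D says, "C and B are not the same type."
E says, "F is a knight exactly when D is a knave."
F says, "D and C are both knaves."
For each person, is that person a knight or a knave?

A is a knight, B is a knave, C is a knave, D is a knave, E is a knight, and F is a knight.

A is a knight, and the claim "E and F are both knights or both knaves" is indeed True.
B is a knave; "at most zero of us are knaves" is False, as required.
As a knave, C's statement "A and F are not the same type" should be False; it is.
Since D is a knave, "C and B are not the same type" needs to be False, which holds.
E is a knight, and the claim "F is a knight exactly when D is a knave" is indeed True.
F (knight): "D and C are both knaves" — True. ✓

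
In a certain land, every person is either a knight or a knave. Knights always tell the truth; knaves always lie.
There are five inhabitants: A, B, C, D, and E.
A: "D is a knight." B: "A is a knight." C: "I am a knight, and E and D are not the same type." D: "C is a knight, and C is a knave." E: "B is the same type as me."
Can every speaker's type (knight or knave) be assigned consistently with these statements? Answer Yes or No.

No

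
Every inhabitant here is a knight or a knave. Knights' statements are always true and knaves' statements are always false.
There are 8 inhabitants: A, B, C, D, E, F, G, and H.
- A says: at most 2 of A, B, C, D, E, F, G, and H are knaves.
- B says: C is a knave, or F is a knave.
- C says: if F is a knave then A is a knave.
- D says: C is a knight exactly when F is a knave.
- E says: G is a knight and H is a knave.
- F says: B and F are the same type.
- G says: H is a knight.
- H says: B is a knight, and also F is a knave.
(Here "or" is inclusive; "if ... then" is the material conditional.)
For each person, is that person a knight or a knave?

A is a knave, B is a knight, C is a knight, D is a knight, E is a knave, F is a knave, G is a knight, and H is a knight.

A is a knave, and the claim "at most 2 of A, B, C, D, E, F, G, and H are knaves" is indeed false.
B is a knight, and the claim "C is a knave, or F is a knave" is indeed true.
C is a knight; "if F is a knave then A is a knave" is true, as required.
As a knight, D's statement "C is a knight exactly when F is a knave" should be true; it is.
E (knave): "G is a knight and H is a knave" — false. ✓
F is a knave; "B and F are the same type" is false, as required.
G is a knight, and the claim "H is a knight" is indeed true.
H is a knight; "B is a knight, and also F is a knave" is true, as required.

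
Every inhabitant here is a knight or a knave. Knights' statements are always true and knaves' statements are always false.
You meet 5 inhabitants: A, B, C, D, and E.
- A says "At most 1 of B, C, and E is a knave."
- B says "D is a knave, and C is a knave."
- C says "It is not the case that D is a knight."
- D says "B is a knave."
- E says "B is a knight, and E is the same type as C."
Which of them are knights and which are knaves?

A is a knave, B is a knave, C is a knave, D is a knight, and E is a knave.

A is a knave; "at most 1 of B, C, and E is a knave" is False, as required.
B is a knave, and the claim "D is a knave, and C is a knave" is indeed False.
C is a knave, and the claim "it is not the case that D is a knight" is indeed False.
D is a knight, and the claim "B is a knave" is indeed true.
E is a knave, so "B is a knight, and E is the same type as C" must be False — and it is.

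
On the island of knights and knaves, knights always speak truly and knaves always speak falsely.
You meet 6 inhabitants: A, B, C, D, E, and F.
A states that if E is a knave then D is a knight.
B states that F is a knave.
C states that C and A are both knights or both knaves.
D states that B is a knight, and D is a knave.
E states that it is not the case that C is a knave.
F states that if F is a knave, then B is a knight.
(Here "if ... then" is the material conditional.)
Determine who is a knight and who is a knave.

A is a knight, B is a knave, C is a knight, D is a knave, E is a knight, and F is a knight.

As a knight, A's statement "if E is a knave then D is a knight" should be True; it is.
Since B is a knave, "F is a knave" needs to be false, which holds.
C (knight): "C and A are both knights or both knaves" — True. ✓
As a knave, D's statement "B is a knight, and D is a knave" should be false; it is.
E is a knight, and the claim "it is not the case that C is a knave" is indeed True.
F (knight): "if F is a knave, then B is a knight" — True. ✓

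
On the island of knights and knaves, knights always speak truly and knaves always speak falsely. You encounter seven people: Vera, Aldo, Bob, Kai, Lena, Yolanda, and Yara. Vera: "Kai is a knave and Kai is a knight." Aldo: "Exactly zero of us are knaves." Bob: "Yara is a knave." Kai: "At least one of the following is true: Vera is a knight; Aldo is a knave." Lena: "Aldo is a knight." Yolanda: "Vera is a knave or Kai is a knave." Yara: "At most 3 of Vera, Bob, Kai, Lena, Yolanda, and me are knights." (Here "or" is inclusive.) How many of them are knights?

The unique consistent assignment is Vera=knave, Aldo=knave, Bob=knave, Kai=knight, Lena=knave, Yolanda=knight, Yara=knight.
That has 3 knights.

3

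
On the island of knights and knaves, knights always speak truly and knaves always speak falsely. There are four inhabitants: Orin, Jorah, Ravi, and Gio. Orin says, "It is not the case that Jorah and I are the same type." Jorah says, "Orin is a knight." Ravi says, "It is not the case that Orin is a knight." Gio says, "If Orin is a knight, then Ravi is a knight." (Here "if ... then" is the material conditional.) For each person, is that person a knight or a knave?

Orin is a knave, Jorah is a knave, Ravi is a knight, and Gio is a knight.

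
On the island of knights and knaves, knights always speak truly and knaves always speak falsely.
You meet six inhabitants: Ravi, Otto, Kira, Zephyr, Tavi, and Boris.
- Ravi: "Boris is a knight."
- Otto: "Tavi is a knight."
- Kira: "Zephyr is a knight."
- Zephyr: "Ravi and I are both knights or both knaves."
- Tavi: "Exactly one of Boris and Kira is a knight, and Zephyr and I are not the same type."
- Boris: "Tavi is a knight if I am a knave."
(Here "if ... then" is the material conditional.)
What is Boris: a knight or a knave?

Boris is a knight.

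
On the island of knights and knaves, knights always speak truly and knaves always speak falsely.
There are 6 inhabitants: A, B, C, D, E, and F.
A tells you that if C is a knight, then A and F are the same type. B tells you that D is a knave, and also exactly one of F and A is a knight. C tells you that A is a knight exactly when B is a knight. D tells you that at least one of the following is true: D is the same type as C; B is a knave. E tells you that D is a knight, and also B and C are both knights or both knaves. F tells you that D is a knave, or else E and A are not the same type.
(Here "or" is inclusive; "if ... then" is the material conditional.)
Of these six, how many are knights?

3

The unique consistent assignment is A=knight, B=knave, C=knave, D=knight, E=knight, F=knave.
That has 3 knights.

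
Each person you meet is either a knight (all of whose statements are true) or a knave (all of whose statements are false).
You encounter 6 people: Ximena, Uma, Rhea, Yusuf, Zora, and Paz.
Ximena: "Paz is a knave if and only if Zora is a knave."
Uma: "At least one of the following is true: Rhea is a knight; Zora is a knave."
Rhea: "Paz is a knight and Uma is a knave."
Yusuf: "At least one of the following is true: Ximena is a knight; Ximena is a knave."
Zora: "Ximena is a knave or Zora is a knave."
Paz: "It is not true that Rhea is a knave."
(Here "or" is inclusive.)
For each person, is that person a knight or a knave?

Ximena is a knave, Uma is a knave, Rhea is a knave, Yusuf is a knight, Zora is a knight, and Paz is a knave.

As a knave, Ximena's statement "Paz is a knave if and only if Zora is a knave" should be false; it is.
Since Uma is a knave, "at least one of the following is true: Rhea is a knight; Zora is a knave" needs to be false, which holds.
Rhea is a knave; "Paz is a knight and Uma is a knave" is false, as required.
Yusuf is a knight, so "at least one of the following is true: Ximena is a knight; Ximena is a knave" must be True — and it is.
Since Zora is a knight, "Ximena is a knave or Zora is a knave" needs to be True, which holds.
As a knave, Paz's statement "it is not true that Rhea is a knave" should be false; it is.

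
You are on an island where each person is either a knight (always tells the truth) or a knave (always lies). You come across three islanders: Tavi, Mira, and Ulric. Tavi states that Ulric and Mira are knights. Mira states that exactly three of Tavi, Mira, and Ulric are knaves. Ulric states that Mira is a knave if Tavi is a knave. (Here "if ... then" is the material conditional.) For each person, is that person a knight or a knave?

Tavi is a knave, Mira is a knave, and Ulric is a knight.

Tavi is a knave; "Ulric and Mira are knights" is False, as required.
As a knave, Mira's statement "exactly three of Tavi, Mira, and Ulric are knaves" should be False; it is.
Since Ulric is a knight, "Mira is a knave if Tavi is a knave" needs to be True, which holds.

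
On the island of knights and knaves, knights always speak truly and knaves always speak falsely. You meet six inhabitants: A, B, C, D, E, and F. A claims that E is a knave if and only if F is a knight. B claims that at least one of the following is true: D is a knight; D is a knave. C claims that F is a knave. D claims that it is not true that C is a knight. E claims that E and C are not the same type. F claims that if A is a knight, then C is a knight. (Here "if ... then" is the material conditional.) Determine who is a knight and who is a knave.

As a knave, A's statement "E is a knave if and only if F is a knight" should be false; it is.
B is a knight, so "at least one of the following is true: D is a knight; D is a knave" must be true — and it is.
As a knave, C's statement "F is a knave" should be false; it is.
D is a knight, and the claim "it is not true that C is a knight" is indeed true.
E is a knight; "E and C are not the same type" is true, as required.
F is a knight, and the claim "if A is a knight, then C is a knight" is indeed true.

A is a knave, B is a knight, C is a knave, D is a knight, E is a knight, and F is a knight.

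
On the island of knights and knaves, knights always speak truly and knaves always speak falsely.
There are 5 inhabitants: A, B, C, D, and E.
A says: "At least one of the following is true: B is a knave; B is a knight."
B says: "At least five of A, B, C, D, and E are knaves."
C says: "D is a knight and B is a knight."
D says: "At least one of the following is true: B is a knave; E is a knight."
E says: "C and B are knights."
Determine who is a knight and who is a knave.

Suppose A is a knave. Then A's statement "at least one of the following is true: B is a knave; B is a knight" would have to be false. Checking the 16 ways to assign the others, none is consistent with every speaker.
(For instance, with B=knave, C=knave, D=knight, E=knave, A's claim "at least one of the following is true: B is a knave; B is a knight" comes out true where it would need to be false.)
So A must be a knight, making "at least one of the following is true: B is a knave; B is a knight" true. Taking A=knight, B=knave, C=knave, D=knight, E=knave, each remaining statement checks out:
  B (knave): "at least five of A, B, C, D, and E are knaves" — false. ✓
  C (knave): "D is a knight and B is a knight" — false. ✓
  D (knight): "at least one of the following is true: B is a knave; E is a knight" — true. ✓
  E (knave): "C and B are knights" — false. ✓
This is the unique consistent assignment.

A is a knight, B is a knave, C is a knave, D is a knight, and E is a knave.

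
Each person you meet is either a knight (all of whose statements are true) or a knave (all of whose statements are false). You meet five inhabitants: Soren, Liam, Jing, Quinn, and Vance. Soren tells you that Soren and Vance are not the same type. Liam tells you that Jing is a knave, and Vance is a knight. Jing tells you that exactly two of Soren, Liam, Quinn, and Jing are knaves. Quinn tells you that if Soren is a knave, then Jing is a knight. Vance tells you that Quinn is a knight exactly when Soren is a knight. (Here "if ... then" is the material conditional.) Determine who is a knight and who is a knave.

Soren (knave): "Soren and Vance are not the same type" — False. ✓
Liam is a knave, so "Jing is a knave, and Vance is a knight" must be False — and it is.
Jing is a knight, so "exactly two of Soren, Liam, Quinn, and Jing are knaves" must be true — and it is.
Since Quinn is a knight, "if Soren is a knave, then Jing is a knight" needs to be true, which holds.
Since Vance is a knave, "Quinn is a knight exactly when Soren is a knight" needs to be False, which holds.

Soren is a knave, Liam is a knave, Jing is a knight, Quinn is a knight, and Vance is a knave.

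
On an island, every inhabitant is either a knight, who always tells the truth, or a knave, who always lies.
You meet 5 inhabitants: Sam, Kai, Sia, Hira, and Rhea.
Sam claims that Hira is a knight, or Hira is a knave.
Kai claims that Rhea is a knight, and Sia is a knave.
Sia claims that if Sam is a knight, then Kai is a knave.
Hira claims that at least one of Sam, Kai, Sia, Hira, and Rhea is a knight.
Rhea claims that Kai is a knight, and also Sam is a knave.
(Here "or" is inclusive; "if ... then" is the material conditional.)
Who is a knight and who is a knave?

Sam is a knight, so "Hira is a knight, or Hira is a knave" must be true — and it is.
As a knave, Kai's statement "Rhea is a knight, and Sia is a knave" should be False; it is.
As a knight, Sia's statement "if Sam is a knight, then Kai is a knave" should be true; it is.
As a knight, Hira's statement "at least one of Sam, Kai, Sia, Hira, and Rhea is a knight" should be true; it is.
Rhea is a knave, so "Kai is a knight, and also Sam is a knave" must be False — and it is.

Knights: Sam, Sia, and Hira. Knaves: Kai and Rhea.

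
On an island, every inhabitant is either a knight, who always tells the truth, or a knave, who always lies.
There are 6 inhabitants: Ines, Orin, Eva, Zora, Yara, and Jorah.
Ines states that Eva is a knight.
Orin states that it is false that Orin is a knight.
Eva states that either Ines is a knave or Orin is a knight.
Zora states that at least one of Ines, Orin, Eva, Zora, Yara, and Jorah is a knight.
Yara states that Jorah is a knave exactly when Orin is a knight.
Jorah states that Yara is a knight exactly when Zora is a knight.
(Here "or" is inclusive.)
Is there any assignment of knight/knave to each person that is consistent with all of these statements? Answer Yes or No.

Checking all 64 assignments, each has at least one speaker whose statement's truth value contradicts their type.

No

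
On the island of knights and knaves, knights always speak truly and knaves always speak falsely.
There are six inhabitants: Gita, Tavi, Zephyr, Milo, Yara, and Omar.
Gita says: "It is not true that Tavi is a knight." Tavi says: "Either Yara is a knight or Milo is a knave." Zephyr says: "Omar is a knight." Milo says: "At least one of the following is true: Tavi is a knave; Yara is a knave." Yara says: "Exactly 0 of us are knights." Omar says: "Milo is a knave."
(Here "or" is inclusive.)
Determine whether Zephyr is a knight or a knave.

Zephyr is a knave.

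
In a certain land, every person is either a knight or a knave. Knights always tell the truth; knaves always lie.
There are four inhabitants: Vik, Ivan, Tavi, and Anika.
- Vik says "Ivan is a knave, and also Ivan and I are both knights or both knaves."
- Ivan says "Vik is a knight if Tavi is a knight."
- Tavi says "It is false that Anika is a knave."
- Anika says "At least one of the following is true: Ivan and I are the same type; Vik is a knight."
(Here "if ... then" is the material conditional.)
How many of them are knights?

1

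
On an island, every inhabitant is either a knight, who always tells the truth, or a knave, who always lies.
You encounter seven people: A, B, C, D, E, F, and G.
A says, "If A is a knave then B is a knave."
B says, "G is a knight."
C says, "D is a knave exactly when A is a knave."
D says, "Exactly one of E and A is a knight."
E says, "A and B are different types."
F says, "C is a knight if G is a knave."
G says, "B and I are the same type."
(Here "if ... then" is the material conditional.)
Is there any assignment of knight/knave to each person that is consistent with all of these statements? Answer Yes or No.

One consistent assignment: A=knight, B=knight, C=knight, D=knight, E=knave, F=knight, G=knight.

Yes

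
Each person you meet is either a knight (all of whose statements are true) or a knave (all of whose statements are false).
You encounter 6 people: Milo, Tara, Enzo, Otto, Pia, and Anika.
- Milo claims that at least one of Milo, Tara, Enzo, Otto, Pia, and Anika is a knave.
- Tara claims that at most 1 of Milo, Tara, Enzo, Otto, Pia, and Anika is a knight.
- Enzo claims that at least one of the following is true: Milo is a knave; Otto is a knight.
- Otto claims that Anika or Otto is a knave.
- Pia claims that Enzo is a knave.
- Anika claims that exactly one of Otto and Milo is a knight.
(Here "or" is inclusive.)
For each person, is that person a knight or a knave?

Milo is a knight, Tara is a knave, Enzo is a knight, Otto is a knight, Pia is a knave, and Anika is a knave.

As a knight, Milo's statement "at least one of Milo, Tara, Enzo, Otto, Pia, and Anika is a knave" should be True; it is.
Tara is a knave, and the claim "at most 1 of Milo, Tara, Enzo, Otto, Pia, and Anika is a knight" is indeed false.
As a knight, Enzo's statement "at least one of the following is true: Milo is a knave; Otto is a knight" should be True; it is.
Otto (knight): "Anika or Otto is a knave" — True. ✓
Pia is a knave; "Enzo is a knave" is false, as required.
Anika is a knave, and the claim "exactly one of Otto and Milo is a knight" is indeed false.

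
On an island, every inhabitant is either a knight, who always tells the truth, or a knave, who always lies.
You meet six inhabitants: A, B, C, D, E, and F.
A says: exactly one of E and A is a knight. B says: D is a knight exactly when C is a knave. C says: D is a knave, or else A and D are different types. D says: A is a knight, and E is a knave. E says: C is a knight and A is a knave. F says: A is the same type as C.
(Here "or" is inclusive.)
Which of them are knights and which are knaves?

A is a knight, B is a knight, C is a knave, D is a knight, E is a knave, and F is a knave.

A (knight): "exactly one of E and A is a knight" — true. ✓
B is a knight, and the claim "D is a knight exactly when C is a knave" is indeed true.
C is a knave, and the claim "D is a knave, or else A and D are different types" is indeed False.
D (knight): "A is a knight, and E is a knave" — true. ✓
Since E is a knave, "C is a knight and A is a knave" needs to be False, which holds.
F is a knave, and the claim "A is the same type as C" is indeed False.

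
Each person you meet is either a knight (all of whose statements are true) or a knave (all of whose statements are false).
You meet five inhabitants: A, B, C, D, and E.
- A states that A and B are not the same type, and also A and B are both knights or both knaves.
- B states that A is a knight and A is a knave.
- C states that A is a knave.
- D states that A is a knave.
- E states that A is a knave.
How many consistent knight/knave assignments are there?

1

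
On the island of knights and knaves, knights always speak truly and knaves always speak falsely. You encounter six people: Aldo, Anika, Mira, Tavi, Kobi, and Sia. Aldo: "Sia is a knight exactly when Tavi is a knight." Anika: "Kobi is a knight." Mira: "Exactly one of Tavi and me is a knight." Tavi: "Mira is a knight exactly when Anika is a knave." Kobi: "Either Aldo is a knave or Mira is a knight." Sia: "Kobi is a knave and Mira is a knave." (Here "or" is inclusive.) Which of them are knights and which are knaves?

Aldo is a knight, Anika is a knight, Mira is a knight, Tavi is a knave, Kobi is a knight, and Sia is a knave.

Aldo is a knight; "Sia is a knight exactly when Tavi is a knight" is True, as required.
Since Anika is a knight, "Kobi is a knight" needs to be True, which holds.
Mira is a knight; "exactly one of Tavi and me is a knight" is True, as required.
Since Tavi is a knave, "Mira is a knight exactly when Anika is a knave" needs to be false, which holds.
Kobi (knight): "either Aldo is a knave or Mira is a knight" — True. ✓
As a knave, Sia's statement "Kobi is a knave and Mira is a knave" should be false; it is.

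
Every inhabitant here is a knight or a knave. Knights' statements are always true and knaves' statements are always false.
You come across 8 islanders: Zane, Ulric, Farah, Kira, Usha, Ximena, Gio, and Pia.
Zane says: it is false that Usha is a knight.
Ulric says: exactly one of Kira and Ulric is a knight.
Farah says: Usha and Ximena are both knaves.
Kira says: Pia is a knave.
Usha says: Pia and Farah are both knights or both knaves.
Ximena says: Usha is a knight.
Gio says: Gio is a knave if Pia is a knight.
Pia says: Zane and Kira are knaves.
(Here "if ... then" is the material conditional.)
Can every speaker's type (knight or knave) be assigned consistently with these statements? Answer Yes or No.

No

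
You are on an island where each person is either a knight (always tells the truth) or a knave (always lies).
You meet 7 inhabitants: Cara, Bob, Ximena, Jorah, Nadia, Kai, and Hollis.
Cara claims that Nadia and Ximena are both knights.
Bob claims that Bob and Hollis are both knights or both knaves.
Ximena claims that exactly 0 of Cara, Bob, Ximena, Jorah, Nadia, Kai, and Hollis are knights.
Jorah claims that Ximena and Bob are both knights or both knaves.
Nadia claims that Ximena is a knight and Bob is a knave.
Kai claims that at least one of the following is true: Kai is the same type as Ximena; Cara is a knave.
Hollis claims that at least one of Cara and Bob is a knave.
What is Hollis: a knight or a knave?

Consistent assignments: {Cara=knave, Bob=knight, Ximena=knave, Jorah=knave, Nadia=knave, Kai=knight, Hollis=knight}; {Cara=knave, Bob=knave, Ximena=knave, Jorah=knight, Nadia=knave, Kai=knight, Hollis=knight}
In every consistent assignment, Hollis is a knight.

Hollis is a knight.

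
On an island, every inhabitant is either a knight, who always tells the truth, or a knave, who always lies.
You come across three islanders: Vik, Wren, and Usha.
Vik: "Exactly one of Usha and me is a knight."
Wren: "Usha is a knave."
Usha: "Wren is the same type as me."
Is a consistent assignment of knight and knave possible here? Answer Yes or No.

Yes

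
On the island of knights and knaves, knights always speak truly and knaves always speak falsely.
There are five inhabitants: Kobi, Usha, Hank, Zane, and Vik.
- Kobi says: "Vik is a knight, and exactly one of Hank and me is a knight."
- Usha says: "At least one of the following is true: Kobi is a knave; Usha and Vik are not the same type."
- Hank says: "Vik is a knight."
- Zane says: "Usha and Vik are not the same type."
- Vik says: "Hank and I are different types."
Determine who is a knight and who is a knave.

As a knave, Kobi's statement "Vik is a knight, and exactly one of Hank and me is a knight" should be false; it is.
Usha is a knight, so "at least one of the following is true: Kobi is a knave; Usha and Vik are not the same type" must be true — and it is.
Hank is a knave; "Vik is a knight" is false, as required.
Zane is a knight, so "Usha and Vik are not the same type" must be true — and it is.
Vik is a knave; "Hank and I are different types" is false, as required.

Kobi is a knave, Usha is a knight, Hank is a knave, Zane is a knight, and Vik is a knave.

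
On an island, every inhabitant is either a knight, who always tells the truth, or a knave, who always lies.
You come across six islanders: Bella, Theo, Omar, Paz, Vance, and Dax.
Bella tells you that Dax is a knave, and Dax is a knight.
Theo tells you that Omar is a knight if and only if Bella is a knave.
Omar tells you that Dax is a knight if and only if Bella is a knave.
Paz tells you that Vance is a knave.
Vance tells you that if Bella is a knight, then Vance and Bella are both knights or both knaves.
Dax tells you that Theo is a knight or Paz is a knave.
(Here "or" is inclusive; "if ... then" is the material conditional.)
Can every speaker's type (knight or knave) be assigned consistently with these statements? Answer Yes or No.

Yes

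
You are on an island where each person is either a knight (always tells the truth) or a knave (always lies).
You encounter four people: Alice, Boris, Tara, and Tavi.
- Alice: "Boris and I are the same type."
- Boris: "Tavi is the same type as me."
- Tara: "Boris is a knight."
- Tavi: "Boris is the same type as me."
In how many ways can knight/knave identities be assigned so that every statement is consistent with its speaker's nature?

2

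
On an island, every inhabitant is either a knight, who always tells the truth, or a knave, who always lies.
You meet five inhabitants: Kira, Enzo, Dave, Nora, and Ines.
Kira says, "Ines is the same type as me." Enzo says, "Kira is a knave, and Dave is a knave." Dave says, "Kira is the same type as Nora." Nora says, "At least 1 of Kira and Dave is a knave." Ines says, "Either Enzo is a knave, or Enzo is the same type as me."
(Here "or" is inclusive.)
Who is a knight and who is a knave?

Kira is a knave, Enzo is a knight, Dave is a knave, Nora is a knight, and Ines is a knight.

Since Kira is a knave, "Ines is the same type as me" needs to be false, which holds.
As a knight, Enzo's statement "Kira is a knave, and Dave is a knave" should be True; it is.
As a knave, Dave's statement "Kira is the same type as Nora" should be false; it is.
Nora is a knight; "at least 1 of Kira and Dave is a knave" is True, as required.
Since Ines is a knight, "either Enzo is a knave, or Enzo is the same type as me" needs to be True, which holds.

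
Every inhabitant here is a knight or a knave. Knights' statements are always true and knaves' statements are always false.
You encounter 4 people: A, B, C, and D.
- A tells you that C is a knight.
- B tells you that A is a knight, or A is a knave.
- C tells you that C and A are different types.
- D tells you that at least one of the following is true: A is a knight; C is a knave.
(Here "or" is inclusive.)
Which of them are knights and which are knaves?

A is a knave, B is a knight, C is a knave, and D is a knight.

Suppose A is a knight. Then A's statement "C is a knight" would have to be true. Checking the 8 ways to assign the others, none is consistent with every speaker.
(For instance, with B=knight, C=knave, D=knight, A's claim "C is a knight" comes out false where it would need to be true.)
So A must be a knave, making "C is a knight" false. Taking A=knave, B=knight, C=knave, D=knight, each remaining statement checks out:
  B (knight): "A is a knight, or A is a knave" — true. ✓
  C (knave): "C and A are different types" — false. ✓
  D (knight): "at least one of the following is true: A is a knight; C is a knave" — true. ✓
This is the unique consistent assignment.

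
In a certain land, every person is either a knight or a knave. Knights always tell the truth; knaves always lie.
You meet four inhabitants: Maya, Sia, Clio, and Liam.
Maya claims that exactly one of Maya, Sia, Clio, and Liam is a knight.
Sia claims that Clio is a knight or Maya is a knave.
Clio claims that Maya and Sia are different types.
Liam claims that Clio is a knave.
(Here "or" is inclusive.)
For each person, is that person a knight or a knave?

Maya is a knave, Sia is a knight, Clio is a knight, and Liam is a knave.

Maya is a knave; "exactly one of Maya, Sia, Clio, and Liam is a knight" is False, as required.
As a knight, Sia's statement "Clio is a knight or Maya is a knave" should be True; it is.
Clio is a knight, and the claim "Maya and Sia are different types" is indeed True.
As a knave, Liam's statement "Clio is a knave" should be False; it is.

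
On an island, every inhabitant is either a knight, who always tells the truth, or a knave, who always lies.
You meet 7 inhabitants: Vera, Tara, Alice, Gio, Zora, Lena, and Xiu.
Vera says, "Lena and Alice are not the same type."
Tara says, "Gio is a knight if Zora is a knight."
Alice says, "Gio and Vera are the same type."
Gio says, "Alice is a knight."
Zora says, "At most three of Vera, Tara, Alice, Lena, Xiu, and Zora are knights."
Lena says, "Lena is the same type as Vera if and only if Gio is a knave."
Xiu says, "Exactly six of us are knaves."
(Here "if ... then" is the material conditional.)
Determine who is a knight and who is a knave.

Vera is a knight, Tara is a knave, Alice is a knave, Gio is a knave, Zora is a knight, Lena is a knight, and Xiu is a knave.

Since Vera is a knight, "Lena and Alice are not the same type" needs to be true, which holds.
Tara (knave): "Gio is a knight if Zora is a knight" — false. ✓
Since Alice is a knave, "Gio and Vera are the same type" needs to be false, which holds.
Gio is a knave, so "Alice is a knight" must be false — and it is.
Zora (knight): "at most three of Vera, Tara, Alice, Lena, Xiu, and Zora are knights" — true. ✓
Since Lena is a knight, "Lena is the same type as Vera if and only if Gio is a knave" needs to be true, which holds.
Xiu (knave): "exactly six of us are knaves" — false. ✓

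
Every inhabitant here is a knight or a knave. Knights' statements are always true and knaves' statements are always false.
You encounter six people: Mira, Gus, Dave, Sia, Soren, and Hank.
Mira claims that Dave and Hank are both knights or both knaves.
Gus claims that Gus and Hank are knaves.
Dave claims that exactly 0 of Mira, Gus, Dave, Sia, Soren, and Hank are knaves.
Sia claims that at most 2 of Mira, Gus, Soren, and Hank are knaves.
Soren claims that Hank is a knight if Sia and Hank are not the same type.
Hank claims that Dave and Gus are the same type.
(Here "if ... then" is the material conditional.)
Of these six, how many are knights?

The unique consistent assignment is Mira=knave, Gus=knave, Dave=knave, Sia=knight, Soren=knight, Hank=knight.
That has 3 knights.

3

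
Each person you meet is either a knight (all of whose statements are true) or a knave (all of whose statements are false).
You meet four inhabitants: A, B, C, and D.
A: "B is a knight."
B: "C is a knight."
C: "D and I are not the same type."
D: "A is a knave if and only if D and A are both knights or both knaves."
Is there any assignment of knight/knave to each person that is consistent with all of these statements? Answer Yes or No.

No

Checking all 16 assignments, each has at least one speaker whose statement's truth value contradicts their type.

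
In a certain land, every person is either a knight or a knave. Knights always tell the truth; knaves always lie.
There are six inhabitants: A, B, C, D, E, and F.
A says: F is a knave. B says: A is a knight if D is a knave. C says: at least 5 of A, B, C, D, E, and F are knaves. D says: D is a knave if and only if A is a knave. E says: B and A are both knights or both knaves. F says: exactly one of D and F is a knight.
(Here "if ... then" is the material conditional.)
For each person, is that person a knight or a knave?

A is a knight, B is a knight, C is a knave, D is a knave, E is a knight, and F is a knave.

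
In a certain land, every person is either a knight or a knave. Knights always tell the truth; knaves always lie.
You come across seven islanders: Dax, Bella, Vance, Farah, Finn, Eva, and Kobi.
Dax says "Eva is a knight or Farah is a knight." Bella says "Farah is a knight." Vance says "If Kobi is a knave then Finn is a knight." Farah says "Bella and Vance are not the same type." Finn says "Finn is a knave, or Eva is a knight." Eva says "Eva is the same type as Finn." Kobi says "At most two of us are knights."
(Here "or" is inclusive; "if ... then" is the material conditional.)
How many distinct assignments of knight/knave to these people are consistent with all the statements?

0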